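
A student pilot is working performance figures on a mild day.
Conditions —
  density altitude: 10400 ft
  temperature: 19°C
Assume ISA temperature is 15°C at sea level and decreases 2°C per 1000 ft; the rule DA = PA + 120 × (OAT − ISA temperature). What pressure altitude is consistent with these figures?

DA = PA + 120 × (OAT − (15 − 2·PA/1000)) = PA + 120·OAT − 1800 + 0.24·PA = 1.24·PA + 120·OAT − 1800.
So 1.24·PA = 10400 − 120 × 19 + 1800 = 9920.
PA = 9920 / 1.24 = 8000 ft.

8000 ft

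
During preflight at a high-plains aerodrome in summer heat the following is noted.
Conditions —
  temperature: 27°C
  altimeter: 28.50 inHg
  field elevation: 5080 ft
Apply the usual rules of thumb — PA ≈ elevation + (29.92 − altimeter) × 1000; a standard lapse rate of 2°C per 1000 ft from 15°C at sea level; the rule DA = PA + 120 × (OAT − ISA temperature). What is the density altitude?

Pressure altitude = 5080 + (29.92 − 28.50) × 1000 = 5080 + (+1420) = 6500 ft.
ISA temperature at 6500 ft = 15 − 2 × (6500/1000) = 2°C.
ISA deviation = 27 − 2 = +25°C.
Density altitude = 6500 + 120 × (25) = 9500 ft.

9500 ft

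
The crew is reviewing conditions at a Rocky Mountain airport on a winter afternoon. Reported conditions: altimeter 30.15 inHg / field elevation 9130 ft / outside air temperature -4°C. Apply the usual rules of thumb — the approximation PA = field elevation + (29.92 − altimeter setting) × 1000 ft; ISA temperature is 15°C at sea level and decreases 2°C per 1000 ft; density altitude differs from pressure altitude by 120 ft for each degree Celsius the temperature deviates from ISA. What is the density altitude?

8756 ft

Pressure altitude = 9130 + (29.92 − 30.15) × 1000 = 9130 + (-230) = 8900 ft.
ISA temperature at 8900 ft = 15 − 2 × (8900/1000) = -2.8°C.
ISA deviation = -4 − (-2.8) = -1.2°C.
Density altitude = 8900 + 120 × (-1.2) = 8756 ft.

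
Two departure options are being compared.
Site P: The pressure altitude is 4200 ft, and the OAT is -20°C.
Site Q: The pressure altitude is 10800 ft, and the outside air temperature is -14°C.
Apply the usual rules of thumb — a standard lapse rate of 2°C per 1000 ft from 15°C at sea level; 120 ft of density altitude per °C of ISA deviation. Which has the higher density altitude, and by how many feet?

Site P: ISA temp = 6.6°C, deviation -26.6°C, DA = 4200 + 120 × (-26.6) = 1008 ft.
Site Q: ISA temp = -6.6°C, deviation -7.4°C, DA = 10800 + 120 × (-7.4) = 9912 ft.
Site Q is higher by 9912 − 1008 = 8904 ft.

Site Q by 8904 ft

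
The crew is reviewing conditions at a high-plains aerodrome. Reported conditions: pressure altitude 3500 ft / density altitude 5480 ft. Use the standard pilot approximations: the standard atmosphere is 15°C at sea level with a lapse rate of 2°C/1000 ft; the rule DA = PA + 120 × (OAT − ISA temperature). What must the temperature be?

24.5°C

Density altitude − pressure altitude = 5480 − 3500 = +1980 ft.
At 120 ft/°C that is an ISA deviation of 1980/120 = +16.5°C.
ISA temperature at 3500 ft = 15 − 2 × (3500/1000) = 8°C.
OAT = ISA + deviation = 8 + (+16.5) = 24.5°C.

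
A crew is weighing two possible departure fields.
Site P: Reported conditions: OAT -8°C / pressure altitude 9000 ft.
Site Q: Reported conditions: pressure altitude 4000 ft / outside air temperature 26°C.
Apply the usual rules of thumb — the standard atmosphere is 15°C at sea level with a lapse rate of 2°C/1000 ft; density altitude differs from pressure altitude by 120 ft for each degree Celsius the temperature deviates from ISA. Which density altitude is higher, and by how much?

Site P: ISA temp = -3°C, deviation -5°C, DA = 9000 + 120 × (-5) = 8400 ft.
Site Q: ISA temp = 7°C, deviation +19°C, DA = 4000 + 120 × 19 = 6280 ft.
Site P is higher by 8400 − 6280 = 2120 ft.

Site P by 2120 ft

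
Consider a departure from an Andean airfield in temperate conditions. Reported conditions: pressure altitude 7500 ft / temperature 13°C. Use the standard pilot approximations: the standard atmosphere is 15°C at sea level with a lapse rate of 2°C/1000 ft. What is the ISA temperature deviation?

ISA temperature at 7500 ft = 15 − 2 × (7500/1000) = 0°C.
Deviation = OAT − ISA = 13 − 0 = +13°C.

ISA+13°C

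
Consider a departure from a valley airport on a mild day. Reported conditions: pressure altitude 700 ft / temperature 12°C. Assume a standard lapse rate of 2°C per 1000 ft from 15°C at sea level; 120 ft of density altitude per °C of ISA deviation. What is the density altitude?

508 ft

ISA temperature at 700 ft = 15 − 2 × (700/1000) = 13.6°C.
ISA deviation = 12 − 13.6 = -1.6°C.
Density altitude = 700 + 120 × (-1.6) = 700 + (-192) = 508 ft.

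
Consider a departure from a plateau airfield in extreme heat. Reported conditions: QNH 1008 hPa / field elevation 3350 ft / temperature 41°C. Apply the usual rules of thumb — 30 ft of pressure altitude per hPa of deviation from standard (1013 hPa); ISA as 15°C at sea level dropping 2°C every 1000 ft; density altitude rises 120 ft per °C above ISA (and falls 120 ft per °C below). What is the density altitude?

7460 ft

Pressure altitude = 3350 + (1013 − 1008) × 30 = 3350 + (+150) = 3500 ft.
ISA temperature at 3500 ft = 15 − 2 × (3500/1000) = 8°C.
ISA deviation = 41 − 8 = +33°C.
Density altitude = 3500 + 120 × (33) = 7460 ft.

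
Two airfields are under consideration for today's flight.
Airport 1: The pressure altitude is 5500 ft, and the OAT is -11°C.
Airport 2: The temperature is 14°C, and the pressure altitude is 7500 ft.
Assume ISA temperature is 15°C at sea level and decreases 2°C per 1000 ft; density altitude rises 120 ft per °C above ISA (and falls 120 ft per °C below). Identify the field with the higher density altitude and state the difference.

Airport 2 by 5480 ft

Airport 1: ISA temp = 4°C, deviation -15°C, DA = 5500 + 120 × (-15) = 3700 ft.
Airport 2: ISA temp = 0°C, deviation +14°C, DA = 7500 + 120 × 14 = 9180 ft.
Airport 2 is higher by 9180 − 3700 = 5480 ft.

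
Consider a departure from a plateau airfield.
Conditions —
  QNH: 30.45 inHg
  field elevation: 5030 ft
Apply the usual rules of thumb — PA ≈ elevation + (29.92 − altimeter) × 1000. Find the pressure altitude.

Pressure correction = (29.92 − 30.45) × 1000 = -530 ft.
Pressure altitude = 5030 + (-530) = 4500 ft.

4500 ft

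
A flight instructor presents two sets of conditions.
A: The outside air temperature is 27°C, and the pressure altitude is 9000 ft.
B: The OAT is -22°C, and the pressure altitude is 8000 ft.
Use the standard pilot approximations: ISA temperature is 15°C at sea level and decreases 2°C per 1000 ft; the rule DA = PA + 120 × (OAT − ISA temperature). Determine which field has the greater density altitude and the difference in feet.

A: ISA temp = -3°C, deviation +30°C, DA = 9000 + 120 × 30 = 12600 ft.
B: ISA temp = -1°C, deviation -21°C, DA = 8000 + 120 × (-21) = 5480 ft.
A is higher by 12600 − 5480 = 7120 ft.

A by 7120 ft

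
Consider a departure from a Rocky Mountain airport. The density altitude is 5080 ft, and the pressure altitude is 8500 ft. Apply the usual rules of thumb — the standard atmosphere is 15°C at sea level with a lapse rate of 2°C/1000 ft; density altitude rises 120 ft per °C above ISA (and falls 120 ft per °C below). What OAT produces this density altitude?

-30.5°C

Density altitude − pressure altitude = 5080 − 8500 = -3420 ft.
At 120 ft/°C that is an ISA deviation of -3420/120 = -28.5°C.
ISA temperature at 8500 ft = 15 − 2 × (8500/1000) = -2°C.
OAT = ISA + deviation = -2 + (-28.5) = -30.5°C.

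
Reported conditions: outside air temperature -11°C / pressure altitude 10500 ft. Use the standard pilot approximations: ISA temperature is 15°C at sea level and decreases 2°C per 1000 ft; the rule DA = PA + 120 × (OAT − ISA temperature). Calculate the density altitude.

ISA temperature at 10500 ft = 15 − 2 × (10500/1000) = -6°C.
ISA deviation = -11 − (-6) = -5°C.
Density altitude = 10500 + 120 × (-5) = 10500 + (-600) = 9900 ft.

9900 ft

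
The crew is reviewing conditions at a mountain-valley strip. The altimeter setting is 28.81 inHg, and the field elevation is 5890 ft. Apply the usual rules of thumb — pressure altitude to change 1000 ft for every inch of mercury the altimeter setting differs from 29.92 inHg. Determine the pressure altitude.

7000 ft

Pressure correction = (29.92 − 28.81) × 1000 = +1110 ft.
Pressure altitude = 5890 + (+1110) = 7000 ft.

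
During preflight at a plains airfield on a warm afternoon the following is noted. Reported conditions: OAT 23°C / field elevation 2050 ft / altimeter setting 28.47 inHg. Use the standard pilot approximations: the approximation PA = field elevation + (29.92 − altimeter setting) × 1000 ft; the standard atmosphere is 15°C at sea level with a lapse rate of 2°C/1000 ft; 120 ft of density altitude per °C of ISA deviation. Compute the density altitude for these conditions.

5300 ft

Pressure altitude = 2050 + (29.92 − 28.47) × 1000 = 2050 + (+1450) = 3500 ft.
ISA temperature at 3500 ft = 15 − 2 × (3500/1000) = 8°C.
ISA deviation = 23 − 8 = +15°C.
Density altitude = 3500 + 120 × (15) = 5300 ft.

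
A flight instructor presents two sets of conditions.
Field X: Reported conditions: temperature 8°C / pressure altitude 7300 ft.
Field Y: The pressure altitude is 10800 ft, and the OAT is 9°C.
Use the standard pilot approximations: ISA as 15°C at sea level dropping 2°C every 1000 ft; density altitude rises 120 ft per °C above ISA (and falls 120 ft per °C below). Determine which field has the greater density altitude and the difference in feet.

Field Y by 4460 ft

Field X: ISA temp = 0.4°C, deviation +7.6°C, DA = 7300 + 120 × 7.6 = 8212 ft.
Field Y: ISA temp = -6.6°C, deviation +15.6°C, DA = 10800 + 120 × 15.6 = 12672 ft.
Field Y is higher by 12672 − 8212 = 4460 ft.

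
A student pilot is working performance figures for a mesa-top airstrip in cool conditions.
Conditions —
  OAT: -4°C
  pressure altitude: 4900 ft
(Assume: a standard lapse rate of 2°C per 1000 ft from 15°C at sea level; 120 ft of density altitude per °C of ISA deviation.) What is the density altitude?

3796 ft

ISA temperature at 4900 ft = 15 − 2 × (4900/1000) = 5.2°C.
ISA deviation = -4 − 5.2 = -9.2°C.
Density altitude = 4900 + 120 × (-9.2) = 4900 + (-1104) = 3796 ft.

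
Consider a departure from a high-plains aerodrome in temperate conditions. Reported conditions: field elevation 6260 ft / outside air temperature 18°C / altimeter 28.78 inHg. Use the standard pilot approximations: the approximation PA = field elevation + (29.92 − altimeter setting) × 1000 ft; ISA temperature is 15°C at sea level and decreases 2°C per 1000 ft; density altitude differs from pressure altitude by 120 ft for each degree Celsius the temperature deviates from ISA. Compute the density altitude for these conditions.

Pressure altitude = 6260 + (29.92 − 28.78) × 1000 = 6260 + (+1140) = 7400 ft.
ISA temperature at 7400 ft = 15 − 2 × (7400/1000) = 0.2°C.
ISA deviation = 18 − 0.2 = +17.8°C.
Density altitude = 7400 + 120 × (17.8) = 9536 ft.

9536 ft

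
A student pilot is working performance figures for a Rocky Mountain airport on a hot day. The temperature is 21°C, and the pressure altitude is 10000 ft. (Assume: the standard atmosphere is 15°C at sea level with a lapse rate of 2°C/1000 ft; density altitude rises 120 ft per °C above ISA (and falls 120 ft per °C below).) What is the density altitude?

ISA temperature at 10000 ft = 15 − 2 × (10000/1000) = -5°C.
ISA deviation = 21 − (-5) = +26°C.
Density altitude = 10000 + 120 × (26) = 10000 + (+3120) = 13120 ft.

13120 ft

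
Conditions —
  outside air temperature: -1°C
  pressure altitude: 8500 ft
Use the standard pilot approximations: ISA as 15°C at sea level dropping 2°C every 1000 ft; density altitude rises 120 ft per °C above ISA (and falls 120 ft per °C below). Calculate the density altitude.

8620 ft

ISA temperature at 8500 ft = 15 − 2 × (8500/1000) = -2°C.
ISA deviation = -1 − (-2) = +1°C.
Density altitude = 8500 + 120 × (1) = 8500 + (+120) = 8620 ft.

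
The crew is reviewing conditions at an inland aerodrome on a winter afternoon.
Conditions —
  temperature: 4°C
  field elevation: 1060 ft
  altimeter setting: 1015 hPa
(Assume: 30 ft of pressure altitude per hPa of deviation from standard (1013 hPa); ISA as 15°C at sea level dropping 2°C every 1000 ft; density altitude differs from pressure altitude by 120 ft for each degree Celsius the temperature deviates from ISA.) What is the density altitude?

Pressure altitude = 1060 + (1013 − 1015) × 30 = 1060 + (-60) = 1000 ft.
ISA temperature at 1000 ft = 15 − 2 × (1000/1000) = 13°C.
ISA deviation = 4 − 13 = -9°C.
Density altitude = 1000 + 120 × (-9) = -80 ft.

-80 ft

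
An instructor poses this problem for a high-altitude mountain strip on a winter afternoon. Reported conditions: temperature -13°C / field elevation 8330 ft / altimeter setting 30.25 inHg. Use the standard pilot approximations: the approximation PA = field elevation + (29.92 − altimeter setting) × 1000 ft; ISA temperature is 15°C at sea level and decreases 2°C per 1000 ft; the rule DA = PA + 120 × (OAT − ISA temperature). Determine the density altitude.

6560 ft

Pressure altitude = 8330 + (29.92 − 30.25) × 1000 = 8330 + (-330) = 8000 ft.
ISA temperature at 8000 ft = 15 − 2 × (8000/1000) = -1°C.
ISA deviation = -13 − (-1) = -12°C.
Density altitude = 8000 + 120 × (-12) = 6560 ft.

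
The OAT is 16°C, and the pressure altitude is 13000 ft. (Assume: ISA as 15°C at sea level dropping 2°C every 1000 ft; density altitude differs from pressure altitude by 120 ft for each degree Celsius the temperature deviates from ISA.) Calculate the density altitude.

16240 ft

ISA temperature at 13000 ft = 15 − 2 × (13000/1000) = -11°C.
ISA deviation = 16 − (-11) = +27°C.
Density altitude = 13000 + 120 × (27) = 13000 + (+3240) = 16240 ft.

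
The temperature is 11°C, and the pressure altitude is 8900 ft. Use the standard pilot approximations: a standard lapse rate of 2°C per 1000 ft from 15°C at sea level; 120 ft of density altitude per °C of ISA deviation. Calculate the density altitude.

10556 ft

ISA temperature at 8900 ft = 15 − 2 × (8900/1000) = -2.8°C.
ISA deviation = 11 − (-2.8) = +13.8°C.
Density altitude = 8900 + 120 × (13.8) = 8900 + (+1656) = 10556 ft.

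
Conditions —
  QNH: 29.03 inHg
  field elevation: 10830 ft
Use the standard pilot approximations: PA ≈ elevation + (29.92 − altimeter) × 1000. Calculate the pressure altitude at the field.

11720 ft

Pressure correction = (29.92 − 29.03) × 1000 = +890 ft.
Pressure altitude = 10830 + (+890) = 11720 ft.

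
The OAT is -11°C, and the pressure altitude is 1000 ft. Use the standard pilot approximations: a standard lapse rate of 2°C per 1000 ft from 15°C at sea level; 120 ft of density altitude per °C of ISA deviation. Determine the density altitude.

ISA temperature at 1000 ft = 15 − 2 × (1000/1000) = 13°C.
ISA deviation = -11 − 13 = -24°C.
Density altitude = 1000 + 120 × (-24) = 1000 + (-2880) = -1880 ft.

-1880 ft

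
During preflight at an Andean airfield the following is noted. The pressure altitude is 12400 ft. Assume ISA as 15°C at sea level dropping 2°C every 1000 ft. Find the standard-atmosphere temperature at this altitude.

ISA temperature = 15 − 2 × (12400/1000) = 15 − 24.8 = -9.8°C.

-9.8°C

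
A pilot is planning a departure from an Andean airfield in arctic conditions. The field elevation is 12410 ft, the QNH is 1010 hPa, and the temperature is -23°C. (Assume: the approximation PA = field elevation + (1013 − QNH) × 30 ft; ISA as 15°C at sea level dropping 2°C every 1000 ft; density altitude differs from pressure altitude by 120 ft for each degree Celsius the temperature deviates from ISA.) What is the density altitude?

10940 ft

Pressure altitude = 12410 + (1013 − 1010) × 30 = 12410 + (+90) = 12500 ft.
ISA temperature at 12500 ft = 15 − 2 × (12500/1000) = -10°C.
ISA deviation = -23 − (-10) = -13°C.
Density altitude = 12500 + 120 × (-13) = 10940 ft.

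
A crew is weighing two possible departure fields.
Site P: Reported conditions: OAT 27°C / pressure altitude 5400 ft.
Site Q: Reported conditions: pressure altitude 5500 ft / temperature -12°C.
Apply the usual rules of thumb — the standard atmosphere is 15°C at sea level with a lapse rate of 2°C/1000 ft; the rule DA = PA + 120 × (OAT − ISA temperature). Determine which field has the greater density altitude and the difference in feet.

Site P: ISA temp = 4.2°C, deviation +22.8°C, DA = 5400 + 120 × 22.8 = 8136 ft.
Site Q: ISA temp = 4°C, deviation -16°C, DA = 5500 + 120 × (-16) = 3580 ft.
Site P is higher by 8136 − 3580 = 4556 ft.

Site P by 4556 ft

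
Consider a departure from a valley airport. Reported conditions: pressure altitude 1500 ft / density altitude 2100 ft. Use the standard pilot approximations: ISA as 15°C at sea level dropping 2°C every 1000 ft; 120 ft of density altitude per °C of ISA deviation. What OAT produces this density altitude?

17°C

Density altitude − pressure altitude = 2100 − 1500 = +600 ft.
At 120 ft/°C that is an ISA deviation of 600/120 = +5°C.
ISA temperature at 1500 ft = 15 − 2 × (1500/1000) = 12°C.
OAT = ISA + deviation = 12 + (+5) = 17°C.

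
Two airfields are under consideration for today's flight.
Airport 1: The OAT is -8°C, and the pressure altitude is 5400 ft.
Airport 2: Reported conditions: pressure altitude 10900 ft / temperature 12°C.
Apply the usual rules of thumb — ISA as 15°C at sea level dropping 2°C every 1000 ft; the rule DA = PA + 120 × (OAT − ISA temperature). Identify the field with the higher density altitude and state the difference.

Airport 1: ISA temp = 4.2°C, deviation -12.2°C, DA = 5400 + 120 × (-12.2) = 3936 ft.
Airport 2: ISA temp = -6.8°C, deviation +18.8°C, DA = 10900 + 120 × 18.8 = 13156 ft.
Airport 2 is higher by 13156 − 3936 = 9220 ft.

Airport 2 by 9220 ft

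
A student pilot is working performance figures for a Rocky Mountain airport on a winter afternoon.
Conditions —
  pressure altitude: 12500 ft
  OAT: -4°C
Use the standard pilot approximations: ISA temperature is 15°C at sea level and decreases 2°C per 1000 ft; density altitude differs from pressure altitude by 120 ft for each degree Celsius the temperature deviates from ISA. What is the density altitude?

ISA temperature at 12500 ft = 15 − 2 × (12500/1000) = -10°C.
ISA deviation = -4 − (-10) = +6°C.
Density altitude = 12500 + 120 × (6) = 12500 + (+720) = 13220 ft.

13220 ft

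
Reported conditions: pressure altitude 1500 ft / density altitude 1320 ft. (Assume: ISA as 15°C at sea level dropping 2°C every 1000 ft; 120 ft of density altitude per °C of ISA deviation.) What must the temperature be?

Density altitude − pressure altitude = 1320 − 1500 = -180 ft.
At 120 ft/°C that is an ISA deviation of -180/120 = -1.5°C.
ISA temperature at 1500 ft = 15 − 2 × (1500/1000) = 12°C.
OAT = ISA + deviation = 12 + (-1.5) = 10.5°C.

10.5°C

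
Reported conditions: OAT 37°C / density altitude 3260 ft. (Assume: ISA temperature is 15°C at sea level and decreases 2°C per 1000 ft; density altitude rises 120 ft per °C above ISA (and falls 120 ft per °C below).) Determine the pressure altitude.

500 ft

DA = PA + 120 × (OAT − (15 − 2·PA/1000)) = PA + 120·OAT − 1800 + 0.24·PA = 1.24·PA + 120·OAT − 1800.
So 1.24·PA = 3260 − 120 × 37 + 1800 = 620.
PA = 620 / 1.24 = 500 ft.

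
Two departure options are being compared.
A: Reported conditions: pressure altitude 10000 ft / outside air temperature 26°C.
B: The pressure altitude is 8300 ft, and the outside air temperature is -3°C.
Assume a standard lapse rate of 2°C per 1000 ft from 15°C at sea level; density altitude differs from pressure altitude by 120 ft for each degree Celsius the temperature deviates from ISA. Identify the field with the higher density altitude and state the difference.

A by 5588 ft

A: ISA temp = -5°C, deviation +31°C, DA = 10000 + 120 × 31 = 13720 ft.
B: ISA temp = -1.6°C, deviation -1.4°C, DA = 8300 + 120 × (-1.4) = 8132 ft.
A is higher by 13720 − 8132 = 5588 ft.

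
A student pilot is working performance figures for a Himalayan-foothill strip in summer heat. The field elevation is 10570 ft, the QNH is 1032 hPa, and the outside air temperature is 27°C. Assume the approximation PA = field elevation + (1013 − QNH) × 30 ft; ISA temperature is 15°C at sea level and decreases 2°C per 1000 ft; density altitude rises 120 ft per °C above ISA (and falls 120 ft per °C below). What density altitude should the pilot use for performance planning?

Pressure altitude = 10570 + (1013 − 1032) × 30 = 10570 + (-570) = 10000 ft.
ISA temperature at 10000 ft = 15 − 2 × (10000/1000) = -5°C.
ISA deviation = 27 − (-5) = +32°C.
Density altitude = 10000 + 120 × (32) = 13840 ft.

13840 ft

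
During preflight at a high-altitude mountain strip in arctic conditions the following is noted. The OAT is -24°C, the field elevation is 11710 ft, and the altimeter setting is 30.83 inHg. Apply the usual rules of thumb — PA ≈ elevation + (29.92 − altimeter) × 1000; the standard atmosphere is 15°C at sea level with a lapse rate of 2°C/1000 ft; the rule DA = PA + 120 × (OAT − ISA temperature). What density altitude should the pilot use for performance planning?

Pressure altitude = 11710 + (29.92 − 30.83) × 1000 = 11710 + (-910) = 10800 ft.
ISA temperature at 10800 ft = 15 − 2 × (10800/1000) = -6.6°C.
ISA deviation = -24 − (-6.6) = -17.4°C.
Density altitude = 10800 + 120 × (-17.4) = 8712 ft.

8712 ft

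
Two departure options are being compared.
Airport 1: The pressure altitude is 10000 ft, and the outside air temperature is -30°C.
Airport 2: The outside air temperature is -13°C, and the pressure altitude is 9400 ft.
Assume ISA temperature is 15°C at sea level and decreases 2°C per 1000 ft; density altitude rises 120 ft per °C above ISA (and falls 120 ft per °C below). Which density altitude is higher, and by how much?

Airport 1: ISA temp = -5°C, deviation -25°C, DA = 10000 + 120 × (-25) = 7000 ft.
Airport 2: ISA temp = -3.8°C, deviation -9.2°C, DA = 9400 + 120 × (-9.2) = 8296 ft.
Airport 2 is higher by 8296 − 7000 = 1296 ft.

Airport 2 by 1296 ft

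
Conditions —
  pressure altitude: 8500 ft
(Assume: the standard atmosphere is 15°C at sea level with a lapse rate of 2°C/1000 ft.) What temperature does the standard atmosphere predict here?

ISA temperature = 15 − 2 × (8500/1000) = 15 − 17 = -2°C.

-2°C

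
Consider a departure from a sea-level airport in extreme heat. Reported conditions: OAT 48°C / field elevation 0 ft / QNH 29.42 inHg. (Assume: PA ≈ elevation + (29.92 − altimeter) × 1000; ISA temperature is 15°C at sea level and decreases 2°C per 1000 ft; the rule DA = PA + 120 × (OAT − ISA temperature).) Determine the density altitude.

4580 ft

Pressure altitude = 0 + (29.92 − 29.42) × 1000 = 0 + (+500) = 500 ft.
ISA temperature at 500 ft = 15 − 2 × (500/1000) = 14°C.
ISA deviation = 48 − 14 = +34°C.
Density altitude = 500 + 120 × (34) = 4580 ft.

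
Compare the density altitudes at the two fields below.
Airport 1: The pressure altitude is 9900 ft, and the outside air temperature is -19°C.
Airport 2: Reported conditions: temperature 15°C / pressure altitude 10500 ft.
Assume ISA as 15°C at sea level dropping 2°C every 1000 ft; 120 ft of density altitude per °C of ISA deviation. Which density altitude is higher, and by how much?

Airport 1: ISA temp = -4.8°C, deviation -14.2°C, DA = 9900 + 120 × (-14.2) = 8196 ft.
Airport 2: ISA temp = -6°C, deviation +21°C, DA = 10500 + 120 × 21 = 13020 ft.
Airport 2 is higher by 13020 − 8196 = 4824 ft.

Airport 2 by 4824 ft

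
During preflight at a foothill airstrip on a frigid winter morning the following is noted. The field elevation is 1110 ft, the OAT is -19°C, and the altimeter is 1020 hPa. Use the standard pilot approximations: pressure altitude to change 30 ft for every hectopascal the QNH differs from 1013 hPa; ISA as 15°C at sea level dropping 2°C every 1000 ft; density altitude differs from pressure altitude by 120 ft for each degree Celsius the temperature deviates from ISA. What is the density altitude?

Pressure altitude = 1110 + (1013 − 1020) × 30 = 1110 + (-210) = 900 ft.
ISA temperature at 900 ft = 15 − 2 × (900/1000) = 13.2°C.
ISA deviation = -19 − 13.2 = -32.2°C.
Density altitude = 900 + 120 × (-32.2) = -2964 ft.

-2964 ft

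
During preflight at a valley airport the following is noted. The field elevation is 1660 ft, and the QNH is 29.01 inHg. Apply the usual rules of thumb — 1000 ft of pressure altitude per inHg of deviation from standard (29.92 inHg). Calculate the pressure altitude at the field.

2570 ft

Pressure correction = (29.92 − 29.01) × 1000 = +910 ft.
Pressure altitude = 1660 + (+910) = 2570 ft.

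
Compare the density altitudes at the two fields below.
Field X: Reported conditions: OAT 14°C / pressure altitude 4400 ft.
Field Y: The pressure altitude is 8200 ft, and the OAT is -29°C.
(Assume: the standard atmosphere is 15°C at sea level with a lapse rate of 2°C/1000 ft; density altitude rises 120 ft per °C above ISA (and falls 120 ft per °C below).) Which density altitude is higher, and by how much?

Field X: ISA temp = 6.2°C, deviation +7.8°C, DA = 4400 + 120 × 7.8 = 5336 ft.
Field Y: ISA temp = -1.4°C, deviation -27.6°C, DA = 8200 + 120 × (-27.6) = 4888 ft.
Field X is higher by 5336 − 4888 = 448 ft.

Field X by 448 ft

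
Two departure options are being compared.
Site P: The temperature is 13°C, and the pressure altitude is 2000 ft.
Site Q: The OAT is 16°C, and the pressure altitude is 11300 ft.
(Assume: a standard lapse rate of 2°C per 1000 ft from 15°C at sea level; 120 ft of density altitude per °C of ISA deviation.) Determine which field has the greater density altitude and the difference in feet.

Site P: ISA temp = 11°C, deviation +2°C, DA = 2000 + 120 × 2 = 2240 ft.
Site Q: ISA temp = -7.6°C, deviation +23.6°C, DA = 11300 + 120 × 23.6 = 14132 ft.
Site Q is higher by 14132 − 2240 = 11892 ft.

Site Q by 11892 ft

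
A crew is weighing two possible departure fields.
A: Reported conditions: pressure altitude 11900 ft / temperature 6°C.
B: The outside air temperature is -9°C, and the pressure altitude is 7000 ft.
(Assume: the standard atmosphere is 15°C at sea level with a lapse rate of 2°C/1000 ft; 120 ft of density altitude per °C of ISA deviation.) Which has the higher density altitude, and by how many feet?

A by 7876 ft

A: ISA temp = -8.8°C, deviation +14.8°C, DA = 11900 + 120 × 14.8 = 13676 ft.
B: ISA temp = 1°C, deviation -10°C, DA = 7000 + 120 × (-10) = 5800 ft.
A is higher by 13676 − 5800 = 7876 ft.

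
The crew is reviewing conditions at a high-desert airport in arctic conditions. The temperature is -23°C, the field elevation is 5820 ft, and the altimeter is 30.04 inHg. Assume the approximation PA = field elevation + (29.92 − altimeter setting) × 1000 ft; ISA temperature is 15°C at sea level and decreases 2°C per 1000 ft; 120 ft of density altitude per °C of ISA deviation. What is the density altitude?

2508 ft

Pressure altitude = 5820 + (29.92 − 30.04) × 1000 = 5820 + (-120) = 5700 ft.
ISA temperature at 5700 ft = 15 − 2 × (5700/1000) = 3.6°C.
ISA deviation = -23 − 3.6 = -26.6°C.
Density altitude = 5700 + 120 × (-26.6) = 2508 ft.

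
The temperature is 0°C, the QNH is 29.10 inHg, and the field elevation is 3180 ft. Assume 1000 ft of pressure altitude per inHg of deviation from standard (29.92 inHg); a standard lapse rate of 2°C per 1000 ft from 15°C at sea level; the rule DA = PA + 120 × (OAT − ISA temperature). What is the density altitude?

3160 ft

Pressure altitude = 3180 + (29.92 − 29.10) × 1000 = 3180 + (+820) = 4000 ft.
ISA temperature at 4000 ft = 15 − 2 × (4000/1000) = 7°C.
ISA deviation = 0 − 7 = -7°C.
Density altitude = 4000 + 120 × (-7) = 3160 ft.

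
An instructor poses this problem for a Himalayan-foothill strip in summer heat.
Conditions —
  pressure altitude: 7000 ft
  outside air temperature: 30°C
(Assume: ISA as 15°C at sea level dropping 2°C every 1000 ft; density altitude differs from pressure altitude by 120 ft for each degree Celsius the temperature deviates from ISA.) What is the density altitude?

ISA temperature at 7000 ft = 15 − 2 × (7000/1000) = 1°C.
ISA deviation = 30 − 1 = +29°C.
Density altitude = 7000 + 120 × (29) = 7000 + (+3480) = 10480 ft.

10480 ft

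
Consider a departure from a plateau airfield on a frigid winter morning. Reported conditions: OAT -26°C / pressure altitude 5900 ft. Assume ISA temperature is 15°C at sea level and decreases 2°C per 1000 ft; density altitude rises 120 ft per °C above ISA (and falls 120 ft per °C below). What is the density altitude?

2396 ft

ISA temperature at 5900 ft = 15 − 2 × (5900/1000) = 3.2°C.
ISA deviation = -26 − 3.2 = -29.2°C.
Density altitude = 5900 + 120 × (-29.2) = 5900 + (-3504) = 2396 ft.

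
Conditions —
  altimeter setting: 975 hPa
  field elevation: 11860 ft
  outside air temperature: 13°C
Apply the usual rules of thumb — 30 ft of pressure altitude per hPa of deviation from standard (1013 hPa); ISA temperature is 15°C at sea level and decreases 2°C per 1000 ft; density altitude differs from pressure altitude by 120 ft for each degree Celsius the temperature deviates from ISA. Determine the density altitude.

Pressure altitude = 11860 + (1013 − 975) × 30 = 11860 + (+1140) = 13000 ft.
ISA temperature at 13000 ft = 15 − 2 × (13000/1000) = -11°C.
ISA deviation = 13 − (-11) = +24°C.
Density altitude = 13000 + 120 × (24) = 15880 ft.

15880 ft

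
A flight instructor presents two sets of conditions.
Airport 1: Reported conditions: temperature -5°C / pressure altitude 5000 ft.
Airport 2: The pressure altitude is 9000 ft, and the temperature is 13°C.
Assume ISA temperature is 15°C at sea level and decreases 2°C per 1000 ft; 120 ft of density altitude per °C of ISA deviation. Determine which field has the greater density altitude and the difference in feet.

Airport 2 by 7120 ft

Airport 1: ISA temp = 5°C, deviation -10°C, DA = 5000 + 120 × (-10) = 3800 ft.
Airport 2: ISA temp = -3°C, deviation +16°C, DA = 9000 + 120 × 16 = 10920 ft.
Airport 2 is higher by 10920 − 3800 = 7120 ft.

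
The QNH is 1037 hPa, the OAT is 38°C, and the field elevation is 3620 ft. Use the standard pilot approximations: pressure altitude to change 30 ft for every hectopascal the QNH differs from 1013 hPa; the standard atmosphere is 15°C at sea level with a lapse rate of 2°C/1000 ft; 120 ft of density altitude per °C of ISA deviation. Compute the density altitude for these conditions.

Pressure altitude = 3620 + (1013 − 1037) × 30 = 3620 + (-720) = 2900 ft.
ISA temperature at 2900 ft = 15 − 2 × (2900/1000) = 9.2°C.
ISA deviation = 38 − 9.2 = +28.8°C.
Density altitude = 2900 + 120 × (28.8) = 6356 ft.

6356 ft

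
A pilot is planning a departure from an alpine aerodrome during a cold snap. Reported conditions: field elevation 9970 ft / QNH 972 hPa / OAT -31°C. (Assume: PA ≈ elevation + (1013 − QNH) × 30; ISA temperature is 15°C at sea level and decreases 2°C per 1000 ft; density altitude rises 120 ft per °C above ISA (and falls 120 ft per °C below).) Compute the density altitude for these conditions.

8368 ft

Pressure altitude = 9970 + (1013 − 972) × 30 = 9970 + (+1230) = 11200 ft.
ISA temperature at 11200 ft = 15 − 2 × (11200/1000) = -7.4°C.
ISA deviation = -31 − (-7.4) = -23.6°C.
Density altitude = 11200 + 120 × (-23.6) = 8368 ft.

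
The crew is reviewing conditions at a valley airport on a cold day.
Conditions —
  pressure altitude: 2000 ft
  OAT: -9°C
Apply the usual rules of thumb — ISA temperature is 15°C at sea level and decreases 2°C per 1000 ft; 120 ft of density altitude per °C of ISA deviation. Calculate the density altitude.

-400 ft

ISA temperature at 2000 ft = 15 − 2 × (2000/1000) = 11°C.
ISA deviation = -9 − 11 = -20°C.
Density altitude = 2000 + 120 × (-20) = 2000 + (-2400) = -400 ft.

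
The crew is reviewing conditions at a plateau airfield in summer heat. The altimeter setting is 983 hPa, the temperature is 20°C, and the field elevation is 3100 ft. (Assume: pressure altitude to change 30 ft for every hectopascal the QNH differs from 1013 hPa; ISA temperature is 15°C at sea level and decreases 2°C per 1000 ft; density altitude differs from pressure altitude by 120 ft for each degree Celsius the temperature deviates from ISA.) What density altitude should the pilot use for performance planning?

5560 ft

Pressure altitude = 3100 + (1013 − 983) × 30 = 3100 + (+900) = 4000 ft.
ISA temperature at 4000 ft = 15 − 2 × (4000/1000) = 7°C.
ISA deviation = 20 − 7 = +13°C.
Density altitude = 4000 + 120 × (13) = 5560 ft.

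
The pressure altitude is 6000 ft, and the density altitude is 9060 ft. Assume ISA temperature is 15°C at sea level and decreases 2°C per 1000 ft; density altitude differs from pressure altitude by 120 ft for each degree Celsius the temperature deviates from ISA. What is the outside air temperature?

Density altitude − pressure altitude = 9060 − 6000 = +3060 ft.
At 120 ft/°C that is an ISA deviation of 3060/120 = +25.5°C.
ISA temperature at 6000 ft = 15 − 2 × (6000/1000) = 3°C.
OAT = ISA + deviation = 3 + (+25.5) = 28.5°C.

28.5°C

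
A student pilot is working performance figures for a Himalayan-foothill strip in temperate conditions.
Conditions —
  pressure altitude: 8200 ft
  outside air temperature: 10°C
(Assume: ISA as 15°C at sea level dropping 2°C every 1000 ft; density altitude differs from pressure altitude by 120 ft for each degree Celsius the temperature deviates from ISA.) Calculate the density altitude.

9568 ft

ISA temperature at 8200 ft = 15 − 2 × (8200/1000) = -1.4°C.
ISA deviation = 10 − (-1.4) = +11.4°C.
Density altitude = 8200 + 120 × (11.4) = 8200 + (+1368) = 9568 ft.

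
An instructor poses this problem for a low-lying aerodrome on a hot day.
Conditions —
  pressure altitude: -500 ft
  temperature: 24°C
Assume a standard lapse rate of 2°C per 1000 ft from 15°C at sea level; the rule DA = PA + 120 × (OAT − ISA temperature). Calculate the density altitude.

460 ft

ISA temperature at -500 ft = 15 − 2 × (-500/1000) = 16°C.
ISA deviation = 24 − 16 = +8°C.
Density altitude = -500 + 120 × (8) = -500 + (+960) = 460 ft.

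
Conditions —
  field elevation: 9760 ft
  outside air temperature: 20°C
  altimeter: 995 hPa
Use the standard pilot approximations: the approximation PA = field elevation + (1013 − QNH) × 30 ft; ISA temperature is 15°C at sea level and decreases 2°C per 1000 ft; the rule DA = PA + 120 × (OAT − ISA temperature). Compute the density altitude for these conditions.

13372 ft

Pressure altitude = 9760 + (1013 − 995) × 30 = 9760 + (+540) = 10300 ft.
ISA temperature at 10300 ft = 15 − 2 × (10300/1000) = -5.6°C.
ISA deviation = 20 − (-5.6) = +25.6°C.
Density altitude = 10300 + 120 × (25.6) = 13372 ft.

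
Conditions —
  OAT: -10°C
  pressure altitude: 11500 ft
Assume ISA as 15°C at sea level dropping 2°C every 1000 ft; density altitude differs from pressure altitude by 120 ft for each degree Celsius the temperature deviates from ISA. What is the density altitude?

11260 ft

ISA temperature at 11500 ft = 15 − 2 × (11500/1000) = -8°C.
ISA deviation = -10 − (-8) = -2°C.
Density altitude = 11500 + 120 × (-2) = 11500 + (-240) = 11260 ft.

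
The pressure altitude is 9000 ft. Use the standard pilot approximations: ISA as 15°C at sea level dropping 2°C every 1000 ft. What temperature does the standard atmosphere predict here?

-3°C

ISA temperature = 15 − 2 × (9000/1000) = 15 − 18 = -3°C.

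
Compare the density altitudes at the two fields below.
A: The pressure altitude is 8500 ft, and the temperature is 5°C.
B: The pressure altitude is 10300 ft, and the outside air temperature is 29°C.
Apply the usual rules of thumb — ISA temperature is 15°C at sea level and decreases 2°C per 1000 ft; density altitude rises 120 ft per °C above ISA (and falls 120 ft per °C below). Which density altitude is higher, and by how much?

B by 5112 ft

A: ISA temp = -2°C, deviation +7°C, DA = 8500 + 120 × 7 = 9340 ft.
B: ISA temp = -5.6°C, deviation +34.6°C, DA = 10300 + 120 × 34.6 = 14452 ft.
B is higher by 14452 − 9340 = 5112 ft.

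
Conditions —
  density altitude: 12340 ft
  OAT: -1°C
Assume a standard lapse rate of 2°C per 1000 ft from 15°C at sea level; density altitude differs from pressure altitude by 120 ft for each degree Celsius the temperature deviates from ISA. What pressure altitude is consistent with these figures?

11500 ft

DA = PA + 120 × (OAT − (15 − 2·PA/1000)) = PA + 120·OAT − 1800 + 0.24·PA = 1.24·PA + 120·OAT − 1800.
So 1.24·PA = 12340 − 120 × (-1) + 1800 = 14260.
PA = 14260 / 1.24 = 11500 ft.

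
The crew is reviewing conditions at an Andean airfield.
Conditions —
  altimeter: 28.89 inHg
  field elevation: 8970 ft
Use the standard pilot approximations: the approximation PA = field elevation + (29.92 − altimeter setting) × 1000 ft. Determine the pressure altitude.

10000 ft

Pressure correction = (29.92 − 28.89) × 1000 = +1030 ft.
Pressure altitude = 8970 + (+1030) = 10000 ft.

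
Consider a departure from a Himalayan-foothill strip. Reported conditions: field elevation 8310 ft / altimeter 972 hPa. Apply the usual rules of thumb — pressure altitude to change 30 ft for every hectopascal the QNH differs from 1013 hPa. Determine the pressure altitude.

Pressure correction = (1013 − 972) × 30 = +1230 ft.
Pressure altitude = 8310 + (+1230) = 9540 ft.

9540 ft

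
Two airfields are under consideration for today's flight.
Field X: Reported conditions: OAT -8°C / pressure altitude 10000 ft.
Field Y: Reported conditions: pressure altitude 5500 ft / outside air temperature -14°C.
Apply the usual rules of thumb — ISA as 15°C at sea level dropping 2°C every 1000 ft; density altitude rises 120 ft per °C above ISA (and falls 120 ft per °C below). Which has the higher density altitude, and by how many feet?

Field X by 6300 ft

Field X: ISA temp = -5°C, deviation -3°C, DA = 10000 + 120 × (-3) = 9640 ft.
Field Y: ISA temp = 4°C, deviation -18°C, DA = 5500 + 120 × (-18) = 3340 ft.
Field X is higher by 9640 − 3340 = 6300 ft.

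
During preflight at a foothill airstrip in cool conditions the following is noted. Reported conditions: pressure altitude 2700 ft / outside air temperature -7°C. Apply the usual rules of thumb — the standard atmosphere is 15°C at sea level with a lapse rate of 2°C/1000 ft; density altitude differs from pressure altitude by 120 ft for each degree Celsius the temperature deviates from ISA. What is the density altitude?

708 ft

ISA temperature at 2700 ft = 15 − 2 × (2700/1000) = 9.6°C.
ISA deviation = -7 − 9.6 = -16.6°C.
Density altitude = 2700 + 120 × (-16.6) = 2700 + (-1992) = 708 ft.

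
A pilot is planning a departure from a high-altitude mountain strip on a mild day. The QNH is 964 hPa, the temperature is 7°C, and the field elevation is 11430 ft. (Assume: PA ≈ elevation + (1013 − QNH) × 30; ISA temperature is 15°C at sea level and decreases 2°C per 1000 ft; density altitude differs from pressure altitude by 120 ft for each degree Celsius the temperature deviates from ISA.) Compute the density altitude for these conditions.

Pressure altitude = 11430 + (1013 − 964) × 30 = 11430 + (+1470) = 12900 ft.
ISA temperature at 12900 ft = 15 − 2 × (12900/1000) = -10.8°C.
ISA deviation = 7 − (-10.8) = +17.8°C.
Density altitude = 12900 + 120 × (17.8) = 15036 ft.

15036 ft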